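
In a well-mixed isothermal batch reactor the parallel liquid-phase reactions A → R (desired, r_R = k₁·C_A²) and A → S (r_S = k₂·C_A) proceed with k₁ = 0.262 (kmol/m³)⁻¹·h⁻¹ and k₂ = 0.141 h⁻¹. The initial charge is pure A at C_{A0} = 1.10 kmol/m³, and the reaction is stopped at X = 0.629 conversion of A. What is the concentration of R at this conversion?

0.397 kmol/m³

C_A = C_{A0}(1−X) = 0.4081 kmol/m³.
Along a PFR/batch, dC_S/dC_A = −r_S/(r_R+r_S) = −k₂/(k₂+k₁·C_A).
Integrating from C_{A0} to C_A: C_S = (0.141/0.262)·ln[(0.141+0.262·1.10)/(0.141+0.262·0.408)] = 0.5382·ln(0.4292/0.2479) = 0.2954 kmol/m³.
Then C_R = (C_{A0}−C_A) − C_S = 0.6919 − 0.2954 = 0.3965 kmol/m³.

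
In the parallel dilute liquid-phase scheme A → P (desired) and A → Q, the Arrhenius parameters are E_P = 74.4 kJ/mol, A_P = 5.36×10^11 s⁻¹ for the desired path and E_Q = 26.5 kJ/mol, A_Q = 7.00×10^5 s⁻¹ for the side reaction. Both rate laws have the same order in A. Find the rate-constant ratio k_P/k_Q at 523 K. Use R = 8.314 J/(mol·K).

k_P/k_Q = (A_P/A_Q)·exp[−(E_P−E_Q)/(RT)] = (A_P/A_Q)·exp[(E_Q−E_P)/(RT)].
(E_Q−E_P)/(RT) = (26.5−74.4)×10³/(8.314×523) = -47900/4348 = -11.02.
k_P/k_Q = (5.36×10^11/7.00×10^5)·exp(-11.02) = 7.657×10^5 × 1.644×10^-5 = 12.6.

12.6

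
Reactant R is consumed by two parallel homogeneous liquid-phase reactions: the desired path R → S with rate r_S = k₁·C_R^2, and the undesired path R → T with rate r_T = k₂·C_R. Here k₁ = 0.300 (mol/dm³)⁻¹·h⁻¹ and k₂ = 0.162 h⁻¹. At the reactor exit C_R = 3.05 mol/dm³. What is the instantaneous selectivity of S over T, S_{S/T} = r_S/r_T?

5.65

S_{S/T} = r_S/r_T = (k₁·C_R^2)/(k₂·C_R) = (k₁/k₂)·C_R.
= (0.300×3.050^2) / (0.162×3.050) = 2.791/0.4941 = 5.65.
Since the desired path is higher order in R, keeping C_R high (PFR or concentrated feed) favours S.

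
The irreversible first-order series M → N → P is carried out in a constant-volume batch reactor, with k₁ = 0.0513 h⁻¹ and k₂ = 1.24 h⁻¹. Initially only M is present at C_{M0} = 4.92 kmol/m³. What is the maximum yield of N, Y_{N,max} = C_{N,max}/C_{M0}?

Evaluating C_N at t_opt = ln(k₂/k₁)/(k₂−k₁) gives C_{N,max}/C_{M0} = (k₁/k₂)^[k₂/(k₂−k₁)].
= (0.0513/1.24)^(1.24/(1.24−0.0513)) = (0.04137)^(1.043) = 0.03606.

0.0361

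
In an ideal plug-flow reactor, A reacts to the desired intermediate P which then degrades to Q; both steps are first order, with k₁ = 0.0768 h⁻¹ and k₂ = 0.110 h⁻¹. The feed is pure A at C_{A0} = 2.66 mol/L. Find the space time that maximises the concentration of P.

The intermediate peaks when r₁ = r₂, i.e. k₁e^(−k₁τ) = k₂e^(−k₂τ), giving τ_opt = ln(k₂/k₁)/(k₂−k₁).
= ln(0.110/0.0768)/(0.110−0.0768) = ln(1.432)/0.03320 = 0.3593/0.03320 = 10.8 h.

10.8 h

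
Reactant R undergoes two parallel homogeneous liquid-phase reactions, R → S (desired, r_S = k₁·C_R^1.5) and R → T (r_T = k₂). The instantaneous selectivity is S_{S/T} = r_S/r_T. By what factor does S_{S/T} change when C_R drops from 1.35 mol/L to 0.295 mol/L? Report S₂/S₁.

S_{S/T} = (k₁/k₂)·C_R^1.5, so S₂/S₁ = (C_{R,2}/C_{R,1})^1.5.
= (0.295/1.35)^1.5 = (0.2185)^1.5 = 0.102.

0.102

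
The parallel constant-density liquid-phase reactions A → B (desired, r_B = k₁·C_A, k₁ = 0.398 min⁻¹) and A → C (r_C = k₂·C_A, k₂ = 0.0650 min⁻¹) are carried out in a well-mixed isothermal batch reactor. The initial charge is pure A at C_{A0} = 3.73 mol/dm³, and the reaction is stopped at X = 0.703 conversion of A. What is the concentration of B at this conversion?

C_A = C_{A0}(1−X) = 1.108 mol/dm³.
Both paths are first order in A, so the instantaneous fraction to B is constant: dC_B/d(−C_A) = k₁/(k₁+k₂) = 0.8596.
C_B = 0.8596·(C_{A0}−C_A) = 0.8596×2.622 = 2.25 mol/dm³.

2.25 mol/dm³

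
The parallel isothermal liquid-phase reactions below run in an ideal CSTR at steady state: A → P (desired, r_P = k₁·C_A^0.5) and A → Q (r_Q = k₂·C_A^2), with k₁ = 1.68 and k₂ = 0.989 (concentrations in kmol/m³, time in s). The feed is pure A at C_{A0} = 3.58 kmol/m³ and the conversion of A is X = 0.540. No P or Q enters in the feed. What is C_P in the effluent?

0.861 kmol/m³

Exit C_A = C_{A0}(1−X) = 3.58×0.460 = 1.647 kmol/m³.
Rates in a CSTR are evaluated at the outlet concentration: r_P = 1.68×1.647^0.5 = 2.156, r_Q = 0.989×1.647^2 = 2.682.
Fraction of consumed A going to P: r_P/(r_P+r_Q) = 0.4456.
C_P = 0.4456·C_{A0}·X = 0.4456×3.58×0.540 = 0.861 kmol/m³.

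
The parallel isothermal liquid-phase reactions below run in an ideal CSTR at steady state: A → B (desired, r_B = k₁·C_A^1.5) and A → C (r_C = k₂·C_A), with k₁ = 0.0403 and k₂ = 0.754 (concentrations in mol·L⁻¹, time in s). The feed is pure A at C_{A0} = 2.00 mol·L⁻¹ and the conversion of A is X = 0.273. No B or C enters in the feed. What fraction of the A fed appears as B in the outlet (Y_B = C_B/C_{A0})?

0.0165

Exit C_A = C_{A0}(1−X) = 2.00×0.727 = 1.454 mol·L⁻¹.
A CSTR operates uniformly at the exit composition, giving r_B = 0.07066 and r_C = 1.096 (each k·C_A^n at C_A = 1.454).
Fraction of consumed A going to B: r_B/(r_B+r_C) = 0.06055.
C_B = 0.06055·C_{A0}·X = 0.06055×2.00×0.273 = 0.0331 mol·L⁻¹; Y_B = C_B/C_{A0} = 0.0165.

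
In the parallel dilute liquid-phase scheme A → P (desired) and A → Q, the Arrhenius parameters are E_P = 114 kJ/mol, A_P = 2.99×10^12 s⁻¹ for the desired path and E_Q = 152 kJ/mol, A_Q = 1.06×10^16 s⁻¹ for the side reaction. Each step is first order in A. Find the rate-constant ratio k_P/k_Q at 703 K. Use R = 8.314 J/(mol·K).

0.188

Since both paths have the same order in A, the concentration cancels and S_{P/Q} = k_P/k_Q = (A_P/A_Q)·exp[(E_Q−E_P)/(RT)].
(E_Q−E_P)/(RT) = (152−114)×10³/(8.314×703) = 38000/5845 = 6.502.
k_P/k_Q = (2.99×10^12/1.06×10^16)·exp(6.502) = 2.821×10^-4 × 666.2 = 0.188.
Since E_P < E_Q, lowering the temperature improves selectivity toward P.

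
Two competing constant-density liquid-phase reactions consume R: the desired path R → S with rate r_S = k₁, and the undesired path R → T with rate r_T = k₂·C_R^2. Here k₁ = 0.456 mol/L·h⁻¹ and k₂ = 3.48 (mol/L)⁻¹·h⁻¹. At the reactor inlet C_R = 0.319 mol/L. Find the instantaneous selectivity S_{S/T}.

1.29

S_{S/T} = r_S/r_T = (k₁)/(k₂·C_R^2) = (k₁/k₂)·C_R^-2.
= (0.456) / (3.48×0.3190^2) = 0.4560/0.3541 = 1.29.
The undesired path is higher order in R, so low C_R (CSTR or dilute feed) favours S.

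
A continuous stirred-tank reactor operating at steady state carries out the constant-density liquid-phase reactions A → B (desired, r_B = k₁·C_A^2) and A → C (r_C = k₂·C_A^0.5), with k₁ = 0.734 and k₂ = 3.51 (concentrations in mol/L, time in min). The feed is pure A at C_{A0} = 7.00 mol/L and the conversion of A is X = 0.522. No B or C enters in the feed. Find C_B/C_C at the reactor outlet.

Exit C_A = C_{A0}(1−X) = 7.00×0.478 = 3.346 mol/L.
In a CSTR the entire volume is at exit conditions, so r_B = 0.734×3.346^2 = 8.218 and r_C = 3.51×3.346^0.5 = 6.421.
Overall selectivity = C_B/C_C = r_Bτ/(r_Cτ) = r_B/r_C = 1.28.

1.28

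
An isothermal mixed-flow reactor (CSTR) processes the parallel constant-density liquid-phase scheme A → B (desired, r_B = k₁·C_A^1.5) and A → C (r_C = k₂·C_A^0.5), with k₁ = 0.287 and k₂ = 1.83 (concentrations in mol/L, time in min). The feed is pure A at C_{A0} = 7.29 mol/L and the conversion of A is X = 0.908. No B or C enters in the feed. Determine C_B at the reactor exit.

Exit C_A = C_{A0}(1−X) = 7.29×0.0920 = 0.6707 mol/L.
In a CSTR the entire volume is at exit conditions, so r_B = 0.287×0.6707^1.5 = 0.1576 and r_C = 1.83×0.6707^0.5 = 1.499.
Fraction of consumed A going to B: r_B/(r_B+r_C) = 0.09517.
C_B = 0.09517·C_{A0}·X = 0.09517×7.29×0.908 = 0.630 mol/L.

0.630 mol/L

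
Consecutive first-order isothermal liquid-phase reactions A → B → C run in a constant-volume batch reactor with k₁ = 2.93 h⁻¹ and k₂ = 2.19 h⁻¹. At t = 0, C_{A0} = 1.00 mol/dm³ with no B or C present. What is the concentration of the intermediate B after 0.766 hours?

0.320 mol/dm³

For first-order series with pure A initially, C_B(t) = k₁C_{A0}/(k₂−k₁)·(e^(−k₁t) − e^(−k₂t)).
e^(−k₁t) = e^(−2.93×0.766) = e^(−2.244) = 0.1060; e^(−k₂t) = e^(−1.678) = 0.1868.
C_B = 2.93×1.00/(2.19−2.93) × (0.1060−0.1868) = (-3.959)×(-0.08084) = 0.3201 mol/dm³.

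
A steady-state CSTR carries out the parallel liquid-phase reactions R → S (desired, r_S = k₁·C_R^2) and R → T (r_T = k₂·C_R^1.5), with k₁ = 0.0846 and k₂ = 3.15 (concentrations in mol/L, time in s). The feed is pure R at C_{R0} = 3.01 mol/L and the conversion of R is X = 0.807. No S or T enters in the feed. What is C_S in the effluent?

Exit C_R = C_{R0}(1−X) = 3.01×0.193 = 0.5809 mol/L.
A CSTR operates uniformly at the exit composition, giving r_S = 0.02855 and r_T = 1.395 (each k·C_R^n at C_R = 0.5809).
Fraction of consumed R going to S: r_S/(r_S+r_T) = 0.02006.
C_S = 0.02006·C_{R0}·X = 0.02006×3.01×0.807 = 0.0487 mol/L.

0.0487 mol/L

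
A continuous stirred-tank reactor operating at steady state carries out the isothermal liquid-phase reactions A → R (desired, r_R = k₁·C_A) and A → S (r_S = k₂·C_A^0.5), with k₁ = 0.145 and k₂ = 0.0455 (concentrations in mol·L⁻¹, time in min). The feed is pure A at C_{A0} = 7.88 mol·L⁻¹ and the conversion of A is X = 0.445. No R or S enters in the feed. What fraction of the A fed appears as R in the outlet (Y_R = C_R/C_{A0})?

0.387

Exit C_A = C_{A0}(1−X) = 7.88×0.555 = 4.373 mol·L⁻¹.
Rates in a CSTR are evaluated at the outlet concentration: r_R = 0.145×4.373 = 0.6341, r_S = 0.0455×4.373^0.5 = 0.09515.
Fraction of consumed A going to R: r_R/(r_R+r_S) = 0.8695.
C_R = 0.8695·C_{A0}·X = 0.8695×7.88×0.445 = 3.05 mol·L⁻¹; Y_R = C_R/C_{A0} = 0.387.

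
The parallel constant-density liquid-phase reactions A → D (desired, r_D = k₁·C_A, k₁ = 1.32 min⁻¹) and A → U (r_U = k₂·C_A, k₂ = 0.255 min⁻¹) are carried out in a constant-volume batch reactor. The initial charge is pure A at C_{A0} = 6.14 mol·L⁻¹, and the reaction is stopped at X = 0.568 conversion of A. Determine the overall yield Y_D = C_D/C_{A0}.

0.476

C_A = C_{A0}(1−X) = 2.652 mol·L⁻¹.
Both paths are first order in A, so the instantaneous fraction to D is constant: dC_D/d(−C_A) = k₁/(k₁+k₂) = 0.8381.
C_D = 0.8381·(C_{A0}−C_A) = 0.8381×3.488 = 2.92 mol·L⁻¹.
Y_D = C_D/C_{A0} = 2.923/6.14 = 0.476.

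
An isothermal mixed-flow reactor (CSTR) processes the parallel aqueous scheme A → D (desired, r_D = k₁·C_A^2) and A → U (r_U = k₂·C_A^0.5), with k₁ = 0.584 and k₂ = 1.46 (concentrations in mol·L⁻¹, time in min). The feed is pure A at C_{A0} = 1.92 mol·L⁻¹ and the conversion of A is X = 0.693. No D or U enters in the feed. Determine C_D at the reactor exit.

0.204 mol·L⁻¹

Exit C_A = C_{A0}(1−X) = 1.92×0.307 = 0.5894 mol·L⁻¹.
In a CSTR the entire volume is at exit conditions, so r_D = 0.584×0.5894^2 = 0.2029 and r_U = 1.46×0.5894^0.5 = 1.121.
Fraction of consumed A going to D: r_D/(r_D+r_U) = 0.1533.
C_D = 0.1533·C_{A0}·X = 0.1533×1.92×0.693 = 0.204 mol·L⁻¹.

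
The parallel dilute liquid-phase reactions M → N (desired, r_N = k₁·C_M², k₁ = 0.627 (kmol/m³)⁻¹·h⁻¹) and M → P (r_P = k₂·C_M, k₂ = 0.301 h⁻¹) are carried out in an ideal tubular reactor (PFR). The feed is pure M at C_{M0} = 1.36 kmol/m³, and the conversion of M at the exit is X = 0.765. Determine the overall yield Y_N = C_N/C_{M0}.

C_M = C_{M0}(1−X) = 0.3196 kmol/m³.
Along a PFR/batch, dC_P/dC_M = −r_P/(r_N+r_P) = −k₂/(k₂+k₁·C_M).
Integrating from C_{M0} to C_M: C_P = (0.301/0.627)·ln[(0.301+0.627·1.36)/(0.301+0.627·0.320)] = 0.4801·ln(1.154/0.5014) = 0.4001 kmol/m³.
Then C_N = (C_{M0}−C_M) − C_P = 1.040 − 0.4001 = 0.6403 kmol/m³.
Y_N = C_N/C_{M0} = 0.6403/1.36 = 0.471.

0.471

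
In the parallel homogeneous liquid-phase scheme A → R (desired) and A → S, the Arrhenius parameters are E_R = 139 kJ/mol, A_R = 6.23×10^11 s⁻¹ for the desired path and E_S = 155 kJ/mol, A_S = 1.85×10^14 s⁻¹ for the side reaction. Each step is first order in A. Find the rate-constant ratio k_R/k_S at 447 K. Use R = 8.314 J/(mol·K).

With equal orders, S_{R/S} = k_R/k_S = (A_R/A_S)·exp[(E_S−E_R)/(RT)].
(E_S−E_R)/(RT) = (155−139)×10³/(8.314×447) = 16000/3716 = 4.305.
k_R/k_S = (6.23×10^11/1.85×10^14)·exp(4.305) = 0.003368 × 74.09 = 0.250.
Since E_R < E_S, lowering the temperature improves selectivity toward R.

0.250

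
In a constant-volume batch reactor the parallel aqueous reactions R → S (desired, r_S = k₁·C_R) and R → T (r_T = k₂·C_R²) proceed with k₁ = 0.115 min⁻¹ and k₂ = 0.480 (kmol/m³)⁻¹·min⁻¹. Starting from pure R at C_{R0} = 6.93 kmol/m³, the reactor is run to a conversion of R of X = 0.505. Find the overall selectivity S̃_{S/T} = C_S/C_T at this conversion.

C_R = C_{R0}(1−X) = 3.430 kmol/m³.
Along a PFR/batch, dC_S/dC_R = −r_S/(r_S+r_T) = −k₁/(k₁+k₂·C_R).
Integrating from C_{R0} to C_R: C_S = (0.115/0.480)·ln[(0.115+0.480·6.93)/(0.115+0.480·3.43)] = 0.2396·ln(3.441/1.762) = 0.1604 kmol/m³.
C_T = (C_{R0}−C_R)−C_S = 3.339 kmol/m³; S̃_{S/T} = 0.1604/3.339 = 0.0480.

0.0480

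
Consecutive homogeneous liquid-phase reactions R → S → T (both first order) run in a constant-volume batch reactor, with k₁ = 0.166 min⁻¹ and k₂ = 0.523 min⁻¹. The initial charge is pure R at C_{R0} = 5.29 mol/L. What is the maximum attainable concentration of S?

At the optimum, C_{S,max}/C_{R0} = (k₁/k₂)^[k₂/(k₂−k₁)].
= (0.166/0.523)^(0.523/(0.523−0.166)) = (0.3174)^(1.465) = 0.1861.
C_{S,max} = 0.1861×5.29 = 0.985 mol/L.

0.985 mol/L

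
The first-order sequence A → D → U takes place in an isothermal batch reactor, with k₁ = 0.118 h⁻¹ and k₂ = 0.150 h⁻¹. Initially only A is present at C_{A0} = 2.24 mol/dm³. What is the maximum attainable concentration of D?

0.727 mol/dm³

For a first-order series the maximum intermediate yield is C_{D,max}/C_{A0} = (k₁/k₂)^[k₂/(k₂−k₁)].
= (0.118/0.150)^(0.150/(0.150−0.118)) = (0.7867)^(4.688) = 0.3247.
C_{D,max} = 0.3247×2.24 = 0.727 mol/dm³.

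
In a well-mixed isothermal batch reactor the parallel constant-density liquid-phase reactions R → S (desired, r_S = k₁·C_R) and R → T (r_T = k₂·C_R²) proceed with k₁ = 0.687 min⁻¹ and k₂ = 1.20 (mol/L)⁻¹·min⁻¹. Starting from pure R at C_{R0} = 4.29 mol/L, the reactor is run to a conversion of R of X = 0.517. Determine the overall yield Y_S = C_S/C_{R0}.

C_R = C_{R0}(1−X) = 2.072 mol/L.
Along a PFR/batch, dC_S/dC_R = −r_S/(r_S+r_T) = −k₁/(k₁+k₂·C_R).
Integrating from C_{R0} to C_R: C_S = (0.687/1.20)·ln[(0.687+1.20·4.29)/(0.687+1.20·2.07)] = 0.5725·ln(5.835/3.173) = 0.3487 mol/L.
Y_S = C_S/C_{R0} = 0.3487/4.29 = 0.0813.

0.0813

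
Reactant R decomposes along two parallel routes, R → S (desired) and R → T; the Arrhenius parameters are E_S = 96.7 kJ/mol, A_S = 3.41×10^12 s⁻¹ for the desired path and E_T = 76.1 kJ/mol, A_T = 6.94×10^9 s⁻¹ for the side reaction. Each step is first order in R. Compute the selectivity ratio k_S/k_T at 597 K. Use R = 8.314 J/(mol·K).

k_S/k_T = (A_S/A_T)·exp[−(E_S−E_T)/(RT)] = (A_S/A_T)·exp[(E_T−E_S)/(RT)].
(E_T−E_S)/(RT) = (76.1−96.7)×10³/(8.314×597) = -20600/4963 = -4.150.
k_S/k_T = (3.41×10^12/6.94×10^9)·exp(-4.150) = 491.4 × 0.01576 = 7.74.
Since E_S > E_T, raising the temperature improves selectivity toward S.

7.74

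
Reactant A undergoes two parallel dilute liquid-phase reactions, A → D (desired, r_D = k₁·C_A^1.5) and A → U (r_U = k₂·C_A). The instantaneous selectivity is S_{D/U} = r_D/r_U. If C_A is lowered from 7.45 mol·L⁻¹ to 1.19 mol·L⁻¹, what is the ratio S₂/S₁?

S_{D/U} = (k₁/k₂)·C_A^0.5, so S₂/S₁ = (C_{A,2}/C_{A,1})^0.5.
= (1.19/7.45)^0.5 = (0.1597)^0.5 = 0.400.
Selectivity toward D falls as C_A falls — high-concentration operation is favoured.

0.400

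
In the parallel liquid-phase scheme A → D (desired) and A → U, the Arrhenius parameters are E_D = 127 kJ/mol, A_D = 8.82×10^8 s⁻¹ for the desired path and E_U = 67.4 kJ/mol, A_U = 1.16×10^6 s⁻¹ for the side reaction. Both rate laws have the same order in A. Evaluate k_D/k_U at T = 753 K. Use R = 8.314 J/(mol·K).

Since both paths have the same order in A, the concentration cancels and S_{D/U} = k_D/k_U = (A_D/A_U)·exp[(E_U−E_D)/(RT)].
(E_U−E_D)/(RT) = (67.4−127)×10³/(8.314×753) = -59600/6260 = -9.520.
k_D/k_U = (8.82×10^8/1.16×10^6)·exp(-9.520) = 760.3 × 7.336×10^-5 = 0.0558.

0.0558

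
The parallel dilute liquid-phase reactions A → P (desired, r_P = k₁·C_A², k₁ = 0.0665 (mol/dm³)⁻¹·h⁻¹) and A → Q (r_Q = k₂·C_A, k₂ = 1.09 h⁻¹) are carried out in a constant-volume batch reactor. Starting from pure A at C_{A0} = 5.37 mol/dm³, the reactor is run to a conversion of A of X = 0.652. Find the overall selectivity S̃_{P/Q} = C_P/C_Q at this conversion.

C_A = C_{A0}(1−X) = 1.869 mol/dm³.
Along a PFR/batch, dC_Q/dC_A = −r_Q/(r_P+r_Q) = −k₂/(k₂+k₁·C_A).
Integrating from C_{A0} to C_A: C_Q = (1.09/0.0665)·ln[(1.09+0.0665·5.37)/(1.09+0.0665·1.87)] = 16.39·ln(1.447/1.214) = 2.875 mol/dm³.
Then C_P = (C_{A0}−C_A) − C_Q = 3.501 − 2.875 = 0.6259 mol/dm³.
S̃_{P/Q} = C_P/C_Q = 0.6259/2.875 = 0.218.

0.218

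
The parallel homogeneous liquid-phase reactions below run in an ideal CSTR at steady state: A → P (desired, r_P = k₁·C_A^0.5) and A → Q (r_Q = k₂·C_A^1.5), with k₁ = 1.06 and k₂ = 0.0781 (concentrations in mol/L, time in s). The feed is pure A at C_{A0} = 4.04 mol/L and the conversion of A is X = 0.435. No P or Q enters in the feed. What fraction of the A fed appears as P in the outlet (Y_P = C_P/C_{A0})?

0.372

Exit C_A = C_{A0}(1−X) = 4.04×0.565 = 2.283 mol/L.
A CSTR operates uniformly at the exit composition, giving r_P = 1.601 and r_Q = 0.2693 (each k·C_A^n at C_A = 2.283).
Fraction of consumed A going to P: r_P/(r_P+r_Q) = 0.8560.
C_P = 0.8560·C_{A0}·X = 0.8560×4.04×0.435 = 1.50 mol/L; Y_P = C_P/C_{A0} = 0.372.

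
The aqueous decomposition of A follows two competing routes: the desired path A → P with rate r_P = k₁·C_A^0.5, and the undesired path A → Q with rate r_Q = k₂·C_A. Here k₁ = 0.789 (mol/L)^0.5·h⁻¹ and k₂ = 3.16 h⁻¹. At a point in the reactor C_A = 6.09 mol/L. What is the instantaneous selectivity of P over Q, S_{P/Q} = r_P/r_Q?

S_{P/Q} = r_P/r_Q = (k₁·C_A^0.5)/(k₂·C_A) = (k₁/k₂)·C_A^-0.5.
= (0.789×6.090^0.5) / (3.16×6.090) = 1.947/19.24 = 0.101.
The undesired path is higher order in A, so low C_A (CSTR or dilute feed) favours P.

0.101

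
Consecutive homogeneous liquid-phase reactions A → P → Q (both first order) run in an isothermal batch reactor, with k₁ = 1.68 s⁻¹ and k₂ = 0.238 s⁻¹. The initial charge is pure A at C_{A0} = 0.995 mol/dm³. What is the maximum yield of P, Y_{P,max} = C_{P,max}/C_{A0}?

0.724

At the optimum, C_{P,max}/C_{A0} = (k₁/k₂)^[k₂/(k₂−k₁)].
= (1.68/0.238)^(0.238/(0.238−1.68)) = (7.059)^(-0.1650) = 0.7243.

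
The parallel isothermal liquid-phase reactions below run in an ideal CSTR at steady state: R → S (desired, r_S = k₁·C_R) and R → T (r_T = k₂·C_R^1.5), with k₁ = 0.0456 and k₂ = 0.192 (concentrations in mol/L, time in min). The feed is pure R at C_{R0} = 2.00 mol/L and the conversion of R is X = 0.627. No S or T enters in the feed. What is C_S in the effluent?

0.270 mol/L

Exit C_R = C_{R0}(1−X) = 2.00×0.373 = 0.7460 mol/L.
A CSTR operates uniformly at the exit composition, giving r_S = 0.03402 and r_T = 0.1237 (each k·C_R^n at C_R = 0.7460).
Fraction of consumed R going to S: r_S/(r_S+r_T) = 0.2157.
C_S = 0.2157·C_{R0}·X = 0.2157×2.00×0.627 = 0.270 mol/L.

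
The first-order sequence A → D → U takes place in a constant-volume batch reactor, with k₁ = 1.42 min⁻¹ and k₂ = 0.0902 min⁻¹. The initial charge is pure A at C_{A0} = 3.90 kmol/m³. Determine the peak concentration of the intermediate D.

3.23 kmol/m³

For a first-order series the maximum intermediate yield is C_{D,max}/C_{A0} = (k₁/k₂)^[k₂/(k₂−k₁)].
= (1.42/0.0902)^(0.0902/(0.0902−1.42)) = (15.74)^(-0.06783) = 0.8295.
C_{D,max} = 0.8295×3.90 = 3.23 kmol/m³.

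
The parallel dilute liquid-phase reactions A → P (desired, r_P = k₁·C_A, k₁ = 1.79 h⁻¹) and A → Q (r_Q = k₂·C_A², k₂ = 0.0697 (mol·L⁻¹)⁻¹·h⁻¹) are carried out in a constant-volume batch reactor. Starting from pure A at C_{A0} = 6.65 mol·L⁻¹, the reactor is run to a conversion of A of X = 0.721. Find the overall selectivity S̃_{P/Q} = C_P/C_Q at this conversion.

6.13

C_A = C_{A0}(1−X) = 1.855 mol·L⁻¹.
Along a PFR/batch, dC_P/dC_A = −r_P/(r_P+r_Q) = −k₁/(k₁+k₂·C_A).
Integrating from C_{A0} to C_A: C_P = (1.79/0.0697)·ln[(1.79+0.0697·6.65)/(1.79+0.0697·1.86)] = 25.68·ln(2.254/1.919) = 4.122 mol·L⁻¹.
C_Q = (C_{A0}−C_A)−C_P = 0.6723 mol·L⁻¹; S̃_{P/Q} = 4.122/0.6723 = 6.13.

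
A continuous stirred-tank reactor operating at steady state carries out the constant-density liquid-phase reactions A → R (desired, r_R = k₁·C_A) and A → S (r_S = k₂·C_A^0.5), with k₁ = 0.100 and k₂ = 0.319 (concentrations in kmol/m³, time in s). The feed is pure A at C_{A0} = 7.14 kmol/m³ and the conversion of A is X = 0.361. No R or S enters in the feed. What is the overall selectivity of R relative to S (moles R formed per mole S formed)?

0.670

Exit C_A = C_{A0}(1−X) = 7.14×0.639 = 4.562 kmol/m³.
A CSTR operates uniformly at the exit composition, giving r_R = 0.4562 and r_S = 0.6814 (each k·C_A^n at C_A = 4.562).
Overall selectivity = C_R/C_S = r_Rτ/(r_Sτ) = r_R/r_S = 0.670.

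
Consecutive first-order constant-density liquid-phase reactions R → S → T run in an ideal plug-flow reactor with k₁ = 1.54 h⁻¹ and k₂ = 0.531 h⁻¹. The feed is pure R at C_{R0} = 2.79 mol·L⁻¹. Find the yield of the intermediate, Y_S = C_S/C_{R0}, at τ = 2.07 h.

0.445

For first-order series with pure R initially, C_S(τ) = k₁C_{R0}/(k₂−k₁)·(e^(−k₁τ) − e^(−k₂τ)).
e^(−k₁τ) = e^(−1.54×2.07) = e^(−3.188) = 0.04126; e^(−k₂τ) = e^(−1.099) = 0.3331.
C_S = 1.54×2.79/(0.531−1.54) × (0.04126−0.3331) = (-4.258)×(-0.2919) = 1.243 mol·L⁻¹.
Y_S = C_S/C_{R0} = 1.243/2.79 = 0.445.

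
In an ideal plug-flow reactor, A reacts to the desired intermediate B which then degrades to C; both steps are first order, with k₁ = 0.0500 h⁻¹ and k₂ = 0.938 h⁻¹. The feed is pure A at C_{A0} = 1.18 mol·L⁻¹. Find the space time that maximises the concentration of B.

For first-order series the maximum of C_B occurs at τ_opt = ln(k₂/k₁)/(k₂−k₁).
= ln(0.938/0.0500)/(0.938−0.0500) = ln(18.76)/0.8880 = 2.932/0.8880 = 3.30 h.

3.30 h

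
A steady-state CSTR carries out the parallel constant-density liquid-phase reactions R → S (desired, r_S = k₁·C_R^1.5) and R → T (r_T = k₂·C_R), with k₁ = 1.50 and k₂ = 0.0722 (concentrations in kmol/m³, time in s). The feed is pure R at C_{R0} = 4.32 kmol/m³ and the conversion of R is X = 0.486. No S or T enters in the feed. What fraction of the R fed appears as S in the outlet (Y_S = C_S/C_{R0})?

Exit C_R = C_{R0}(1−X) = 4.32×0.514 = 2.220 kmol/m³.
In a CSTR the entire volume is at exit conditions, so r_S = 1.50×2.220^1.5 = 4.963 and r_T = 0.0722×2.220 = 0.1603.
Fraction of consumed R going to S: r_S/(r_S+r_T) = 0.9687.
C_S = 0.9687·C_{R0}·X = 0.9687×4.32×0.486 = 2.03 kmol/m³; Y_S = C_S/C_{R0} = 0.471.

0.471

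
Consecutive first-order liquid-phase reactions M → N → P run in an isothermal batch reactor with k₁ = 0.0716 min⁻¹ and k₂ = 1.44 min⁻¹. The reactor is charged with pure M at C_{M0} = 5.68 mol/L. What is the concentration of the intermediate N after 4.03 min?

0.222 mol/L

The intermediate concentration in a first-order A→B→C sequence is C_N = k₁C_{M0}(e^(−k₁t) − e^(−k₂t))/(k₂−k₁).
e^(−k₁t) = e^(−0.0716×4.03) = e^(−0.2885) = 0.7494; e^(−k₂t) = e^(−5.803) = 0.003018.
C_N = 0.0716×5.68/(1.44−0.0716) × (0.7494−0.003018) = 0.2972×0.7463 = 0.2218 mol/L.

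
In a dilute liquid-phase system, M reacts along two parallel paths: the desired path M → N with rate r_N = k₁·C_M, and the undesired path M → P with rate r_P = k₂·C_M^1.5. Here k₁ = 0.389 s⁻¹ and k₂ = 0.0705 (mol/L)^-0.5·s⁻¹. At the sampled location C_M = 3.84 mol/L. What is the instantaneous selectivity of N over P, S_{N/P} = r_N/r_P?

2.82

S_{N/P} = r_N/r_P = (k₁·C_M)/(k₂·C_M^1.5) = (k₁/k₂)·C_M^-0.5.
= (0.389×3.840) / (0.0705×3.840^1.5) = 1.494/0.5305 = 2.82.
The undesired path is higher order in M, so low C_M (CSTR or dilute feed) favours N.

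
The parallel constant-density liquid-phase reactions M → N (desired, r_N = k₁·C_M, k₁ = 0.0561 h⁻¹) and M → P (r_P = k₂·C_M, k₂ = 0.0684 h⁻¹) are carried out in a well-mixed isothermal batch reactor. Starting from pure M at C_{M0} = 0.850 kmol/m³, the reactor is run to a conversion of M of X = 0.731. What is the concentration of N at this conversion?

C_M = C_{M0}(1−X) = 0.2287 kmol/m³.
Both paths are first order in M, so the instantaneous fraction to N is constant: dC_N/d(−C_M) = k₁/(k₁+k₂) = 0.4506.
C_N = 0.4506·(C_{M0}−C_M) = 0.4506×0.6213 = 0.280 kmol/m³.

0.280 kmol/m³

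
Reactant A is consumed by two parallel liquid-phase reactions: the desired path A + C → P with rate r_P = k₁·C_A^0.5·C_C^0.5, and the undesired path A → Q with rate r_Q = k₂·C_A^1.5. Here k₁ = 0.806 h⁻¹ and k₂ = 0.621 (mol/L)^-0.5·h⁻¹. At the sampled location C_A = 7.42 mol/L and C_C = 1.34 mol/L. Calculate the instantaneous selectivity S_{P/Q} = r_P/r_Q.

0.202

S_{P/Q} = r_P/r_Q = (k₁·C_A^0.5·C_C^0.5)/(k₂·C_A^1.5) = (k₁/k₂)·C_A⁻¹·C_C^0.5.
= (0.806×7.420^0.5×1.340^0.5) / (0.621×7.420^1.5) = 2.541/12.55 = 0.202.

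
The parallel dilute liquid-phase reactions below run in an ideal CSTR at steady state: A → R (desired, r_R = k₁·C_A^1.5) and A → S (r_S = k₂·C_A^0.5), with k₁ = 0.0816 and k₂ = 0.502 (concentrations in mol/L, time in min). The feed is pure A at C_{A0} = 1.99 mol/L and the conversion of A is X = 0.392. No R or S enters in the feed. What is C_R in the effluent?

0.128 mol/L

Exit C_A = C_{A0}(1−X) = 1.99×0.608 = 1.210 mol/L.
Rates in a CSTR are evaluated at the outlet concentration: r_R = 0.0816×1.210^1.5 = 0.1086, r_S = 0.502×1.210^0.5 = 0.5522.
Fraction of consumed A going to R: r_R/(r_R+r_S) = 0.1643.
C_R = 0.1643·C_{A0}·X = 0.1643×1.99×0.392 = 0.128 mol/L.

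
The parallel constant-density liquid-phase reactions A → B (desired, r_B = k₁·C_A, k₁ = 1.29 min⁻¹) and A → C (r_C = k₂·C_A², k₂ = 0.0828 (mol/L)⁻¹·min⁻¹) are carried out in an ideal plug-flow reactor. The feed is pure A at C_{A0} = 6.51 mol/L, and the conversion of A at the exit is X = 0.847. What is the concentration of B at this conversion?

C_A = C_{A0}(1−X) = 0.9960 mol/L.
Along a PFR/batch, dC_B/dC_A = −r_B/(r_B+r_C) = −k₁/(k₁+k₂·C_A).
Integrating from C_{A0} to C_A: C_B = (1.29/0.0828)·ln[(1.29+0.0828·6.51)/(1.29+0.0828·0.996)] = 15.58·ln(1.829/1.372) = 4.474 mol/L.

4.47 mol/L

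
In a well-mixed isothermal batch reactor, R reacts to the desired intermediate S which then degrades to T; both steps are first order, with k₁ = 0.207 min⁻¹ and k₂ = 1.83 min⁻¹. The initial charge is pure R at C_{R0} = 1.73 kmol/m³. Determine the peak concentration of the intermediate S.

Evaluating C_S at t_opt = ln(k₂/k₁)/(k₂−k₁) gives C_{S,max}/C_{R0} = (k₁/k₂)^[k₂/(k₂−k₁)].
= (0.207/1.83)^(1.83/(1.83−0.207)) = (0.1131)^(1.128) = 0.08567.
C_{S,max} = 0.08567×1.73 = 0.148 kmol/m³.

0.148 kmol/m³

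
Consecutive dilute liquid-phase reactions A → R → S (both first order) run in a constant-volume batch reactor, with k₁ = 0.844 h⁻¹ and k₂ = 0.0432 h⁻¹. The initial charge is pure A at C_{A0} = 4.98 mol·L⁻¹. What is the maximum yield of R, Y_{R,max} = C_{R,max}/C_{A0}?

0.852

Evaluating C_R at t_opt = ln(k₂/k₁)/(k₂−k₁) gives C_{R,max}/C_{A0} = (k₁/k₂)^[k₂/(k₂−k₁)].
= (0.844/0.0432)^(0.0432/(0.0432−0.844)) = (19.54)^(-0.05395) = 0.8519.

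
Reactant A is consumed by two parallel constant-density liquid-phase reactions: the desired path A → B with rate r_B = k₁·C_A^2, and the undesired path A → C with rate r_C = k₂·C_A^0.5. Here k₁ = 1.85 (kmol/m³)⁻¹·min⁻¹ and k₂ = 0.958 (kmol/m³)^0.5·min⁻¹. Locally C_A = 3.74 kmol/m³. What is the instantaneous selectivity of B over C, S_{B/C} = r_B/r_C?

S_{B/C} = r_B/r_C = (k₁·C_A^2)/(k₂·C_A^0.5) = (k₁/k₂)·C_A^1.5.
= (1.85×3.740^2) / (0.958×3.740^0.5) = 25.88/1.853 = 14.0.
Since the desired path is higher order in A, keeping C_A high (PFR or concentrated feed) favours B.

14.0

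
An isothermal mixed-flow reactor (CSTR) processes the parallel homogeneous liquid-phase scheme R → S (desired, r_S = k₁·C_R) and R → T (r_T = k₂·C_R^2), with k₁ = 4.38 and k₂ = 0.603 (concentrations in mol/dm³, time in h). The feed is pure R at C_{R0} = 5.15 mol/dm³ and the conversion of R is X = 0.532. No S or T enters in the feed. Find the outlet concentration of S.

2.06 mol/dm³

Exit C_R = C_{R0}(1−X) = 5.15×0.468 = 2.410 mol/dm³.
A CSTR operates uniformly at the exit composition, giving r_S = 10.56 and r_T = 3.503 (each k·C_R^n at C_R = 2.410).
Fraction of consumed R going to S: r_S/(r_S+r_T) = 0.7509.
C_S = 0.7509·C_{R0}·X = 0.7509×5.15×0.532 = 2.06 mol/dm³.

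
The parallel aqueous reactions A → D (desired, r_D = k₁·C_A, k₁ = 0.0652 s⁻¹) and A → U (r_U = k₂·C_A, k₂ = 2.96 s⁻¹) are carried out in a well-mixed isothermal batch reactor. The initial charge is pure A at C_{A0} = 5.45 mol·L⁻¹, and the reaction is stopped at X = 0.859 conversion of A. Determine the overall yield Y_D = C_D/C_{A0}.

C_A = C_{A0}(1−X) = 0.7685 mol·L⁻¹.
Both paths are first order in A, so the instantaneous fraction to D is constant: dC_D/d(−C_A) = k₁/(k₁+k₂) = 0.02155.
C_D = 0.02155·(C_{A0}−C_A) = 0.02155×4.682 = 0.101 mol·L⁻¹.
Y_D = C_D/C_{A0} = 0.1009/5.45 = 0.0185.

0.0185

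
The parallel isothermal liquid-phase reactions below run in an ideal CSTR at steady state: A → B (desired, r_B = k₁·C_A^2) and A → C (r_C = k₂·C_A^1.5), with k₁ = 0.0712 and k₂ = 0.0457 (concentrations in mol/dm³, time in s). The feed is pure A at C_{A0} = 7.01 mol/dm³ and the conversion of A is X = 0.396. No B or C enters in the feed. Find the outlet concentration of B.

2.12 mol/dm³

Exit C_A = C_{A0}(1−X) = 7.01×0.604 = 4.234 mol/dm³.
Rates in a CSTR are evaluated at the outlet concentration: r_B = 0.0712×4.234^2 = 1.276, r_C = 0.0457×4.234^1.5 = 0.3982.
Fraction of consumed A going to B: r_B/(r_B+r_C) = 0.7622.
C_B = 0.7622·C_{A0}·X = 0.7622×7.01×0.396 = 2.12 mol/dm³.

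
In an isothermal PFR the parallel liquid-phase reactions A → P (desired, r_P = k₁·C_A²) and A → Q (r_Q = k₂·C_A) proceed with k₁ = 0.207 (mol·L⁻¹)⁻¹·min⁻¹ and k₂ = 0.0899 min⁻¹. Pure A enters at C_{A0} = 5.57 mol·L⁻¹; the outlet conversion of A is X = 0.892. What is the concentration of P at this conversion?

4.21 mol·L⁻¹

C_A = C_{A0}(1−X) = 0.6016 mol·L⁻¹.
Along a PFR/batch, dC_Q/dC_A = −r_Q/(r_P+r_Q) = −k₂/(k₂+k₁·C_A).
Integrating from C_{A0} to C_A: C_Q = (0.0899/0.207)·ln[(0.0899+0.207·5.57)/(0.0899+0.207·0.602)] = 0.4343·ln(1.243/0.2144) = 0.7632 mol·L⁻¹.
Then C_P = (C_{A0}−C_A) − C_Q = 4.968 − 0.7632 = 4.205 mol·L⁻¹.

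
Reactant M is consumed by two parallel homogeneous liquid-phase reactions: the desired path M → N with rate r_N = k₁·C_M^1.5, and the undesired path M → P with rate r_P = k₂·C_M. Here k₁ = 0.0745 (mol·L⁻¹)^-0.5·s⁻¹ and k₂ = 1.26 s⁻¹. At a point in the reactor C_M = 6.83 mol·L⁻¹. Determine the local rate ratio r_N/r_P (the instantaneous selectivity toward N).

S_{N/P} = r_N/r_P = (k₁·C_M^1.5)/(k₂·C_M) = (k₁/k₂)·C_M^0.5.
= (0.0745×6.830^1.5) / (1.26×6.830) = 1.330/8.606 = 0.155.
Since the desired path is higher order in M, keeping C_M high (PFR or concentrated feed) favours N.

0.155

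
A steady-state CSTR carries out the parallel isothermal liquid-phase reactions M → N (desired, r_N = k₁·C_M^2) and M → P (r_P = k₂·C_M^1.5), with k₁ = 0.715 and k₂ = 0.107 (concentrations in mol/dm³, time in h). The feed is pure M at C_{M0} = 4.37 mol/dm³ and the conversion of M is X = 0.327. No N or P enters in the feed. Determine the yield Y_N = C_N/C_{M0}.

Exit C_M = C_{M0}(1−X) = 4.37×0.673 = 2.941 mol/dm³.
In a CSTR the entire volume is at exit conditions, so r_N = 0.715×2.941^2 = 6.184 and r_P = 0.107×2.941^1.5 = 0.5397.
Fraction of consumed M going to N: r_N/(r_N+r_P) = 0.9197.
C_N = 0.9197·C_{M0}·X = 0.9197×4.37×0.327 = 1.31 mol/dm³; Y_N = C_N/C_{M0} = 0.301.

0.301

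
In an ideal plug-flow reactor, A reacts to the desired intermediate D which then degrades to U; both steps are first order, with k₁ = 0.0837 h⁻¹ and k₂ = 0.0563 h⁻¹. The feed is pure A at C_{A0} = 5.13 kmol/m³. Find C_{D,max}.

For a first-order series the maximum intermediate yield is C_{D,max}/C_{A0} = (k₁/k₂)^[k₂/(k₂−k₁)].
= (0.0837/0.0563)^(0.0563/(0.0563−0.0837)) = (1.487)^(-2.055) = 0.4427.
C_{D,max} = 0.4427×5.13 = 2.27 kmol/m³.

2.27 kmol/m³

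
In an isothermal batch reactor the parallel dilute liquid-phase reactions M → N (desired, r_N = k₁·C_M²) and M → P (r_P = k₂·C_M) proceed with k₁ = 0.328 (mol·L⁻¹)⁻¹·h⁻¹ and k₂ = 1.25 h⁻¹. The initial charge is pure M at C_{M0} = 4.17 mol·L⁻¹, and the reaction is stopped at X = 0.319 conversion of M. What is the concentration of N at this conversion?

C_M = C_{M0}(1−X) = 2.840 mol·L⁻¹.
Along a PFR/batch, dC_P/dC_M = −r_P/(r_N+r_P) = −k₂/(k₂+k₁·C_M).
Integrating from C_{M0} to C_M: C_P = (1.25/0.328)·ln[(1.25+0.328·4.17)/(1.25+0.328·2.84)] = 3.811·ln(2.618/2.181) = 0.6949 mol·L⁻¹.
Then C_N = (C_{M0}−C_M) − C_P = 1.330 − 0.6949 = 0.6354 mol·L⁻¹.

0.635 mol·L⁻¹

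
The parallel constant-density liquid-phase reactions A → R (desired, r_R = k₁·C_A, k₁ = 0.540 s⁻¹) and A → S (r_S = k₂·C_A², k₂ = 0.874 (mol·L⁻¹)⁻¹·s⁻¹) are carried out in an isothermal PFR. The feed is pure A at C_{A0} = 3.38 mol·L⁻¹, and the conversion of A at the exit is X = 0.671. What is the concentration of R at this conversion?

0.518 mol·L⁻¹

C_A = C_{A0}(1−X) = 1.112 mol·L⁻¹.
Along a PFR/batch, dC_R/dC_A = −r_R/(r_R+r_S) = −k₁/(k₁+k₂·C_A).
Integrating from C_{A0} to C_A: C_R = (0.540/0.874)·ln[(0.540+0.874·3.38)/(0.540+0.874·1.11)] = 0.6178·ln(3.494/1.512) = 0.5176 mol·L⁻¹.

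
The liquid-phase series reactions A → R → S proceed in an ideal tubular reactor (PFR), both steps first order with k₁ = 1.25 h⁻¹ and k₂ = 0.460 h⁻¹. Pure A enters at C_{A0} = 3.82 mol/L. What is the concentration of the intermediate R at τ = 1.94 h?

The intermediate concentration in a first-order A→B→C sequence is C_R = k₁C_{A0}(e^(−k₁τ) − e^(−k₂τ))/(k₂−k₁).
e^(−k₁τ) = e^(−1.25×1.94) = e^(−2.425) = 0.08848; e^(−k₂τ) = e^(−0.8924) = 0.4097.
C_R = 1.25×3.82/(0.460−1.25) × (0.08848−0.4097) = (-6.044)×(-0.3212) = 1.941 mol/L.

1.94 mol/L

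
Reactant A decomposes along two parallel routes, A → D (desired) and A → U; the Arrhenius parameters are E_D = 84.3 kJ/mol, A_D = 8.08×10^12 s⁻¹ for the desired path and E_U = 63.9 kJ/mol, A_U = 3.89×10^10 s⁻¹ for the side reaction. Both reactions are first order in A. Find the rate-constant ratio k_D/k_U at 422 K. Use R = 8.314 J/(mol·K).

Since both paths have the same order in A, the concentration cancels and S_{D/U} = k_D/k_U = (A_D/A_U)·exp[(E_U−E_D)/(RT)].
(E_U−E_D)/(RT) = (63.9−84.3)×10³/(8.314×422) = -20400/3509 = -5.814.
k_D/k_U = (8.08×10^12/3.89×10^10)·exp(-5.814) = 207.7 × 0.002984 = 0.620.

0.620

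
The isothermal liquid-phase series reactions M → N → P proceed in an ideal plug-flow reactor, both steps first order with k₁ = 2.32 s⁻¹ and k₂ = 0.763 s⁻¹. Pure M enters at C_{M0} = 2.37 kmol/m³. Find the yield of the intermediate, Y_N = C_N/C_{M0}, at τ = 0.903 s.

The intermediate concentration in a first-order A→B→C sequence is C_N = k₁C_{M0}(e^(−k₁τ) − e^(−k₂τ))/(k₂−k₁).
e^(−k₁τ) = e^(−2.32×0.903) = e^(−2.095) = 0.1231; e^(−k₂τ) = e^(−0.6890) = 0.5021.
C_N = 2.32×2.37/(0.763−2.32) × (0.1231−0.5021) = (-3.531)×(-0.3790) = 1.338 kmol/m³.
Y_N = C_N/C_{M0} = 1.338/2.37 = 0.565.

0.565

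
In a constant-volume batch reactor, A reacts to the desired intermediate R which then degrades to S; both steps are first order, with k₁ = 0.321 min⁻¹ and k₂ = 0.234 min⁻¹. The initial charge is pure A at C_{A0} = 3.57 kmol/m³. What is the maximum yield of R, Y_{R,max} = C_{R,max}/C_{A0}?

For a first-order series the maximum intermediate yield is C_{R,max}/C_{A0} = (k₁/k₂)^[k₂/(k₂−k₁)].
= (0.321/0.234)^(0.234/(0.234−0.321)) = (1.372)^(-2.690) = 0.4273.

0.427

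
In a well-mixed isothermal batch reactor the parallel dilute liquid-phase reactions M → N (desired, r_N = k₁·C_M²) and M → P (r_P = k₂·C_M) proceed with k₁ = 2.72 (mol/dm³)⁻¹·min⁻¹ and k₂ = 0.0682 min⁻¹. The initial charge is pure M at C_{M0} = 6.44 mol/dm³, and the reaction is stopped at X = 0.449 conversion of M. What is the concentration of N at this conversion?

C_M = C_{M0}(1−X) = 3.548 mol/dm³.
Along a PFR/batch, dC_P/dC_M = −r_P/(r_N+r_P) = −k₂/(k₂+k₁·C_M).
Integrating from C_{M0} to C_M: C_P = (0.0682/2.72)·ln[(0.0682+2.72·6.44)/(0.0682+2.72·3.55)] = 0.02507·ln(17.59/9.720) = 0.01487 mol/dm³.
Then C_N = (C_{M0}−C_M) − C_P = 2.892 − 0.01487 = 2.877 mol/dm³.

2.88 mol/dm³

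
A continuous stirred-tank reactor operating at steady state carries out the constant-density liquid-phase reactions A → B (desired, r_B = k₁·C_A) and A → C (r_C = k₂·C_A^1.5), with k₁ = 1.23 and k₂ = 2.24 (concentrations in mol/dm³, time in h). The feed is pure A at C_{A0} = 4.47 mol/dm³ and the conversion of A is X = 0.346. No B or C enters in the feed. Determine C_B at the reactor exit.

0.376 mol/dm³

Exit C_A = C_{A0}(1−X) = 4.47×0.654 = 2.923 mol/dm³.
A CSTR operates uniformly at the exit composition, giving r_B = 3.596 and r_C = 11.20 (each k·C_A^n at C_A = 2.923).
Fraction of consumed A going to B: r_B/(r_B+r_C) = 0.2431.
C_B = 0.2431·C_{A0}·X = 0.2431×4.47×0.346 = 0.376 mol/dm³.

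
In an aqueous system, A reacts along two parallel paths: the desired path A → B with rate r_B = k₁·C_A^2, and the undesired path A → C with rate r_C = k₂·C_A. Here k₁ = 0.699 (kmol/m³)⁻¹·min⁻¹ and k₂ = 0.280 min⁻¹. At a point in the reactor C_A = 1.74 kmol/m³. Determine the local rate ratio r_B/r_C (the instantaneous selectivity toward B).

4.34

S_{B/C} = r_B/r_C = (k₁·C_A^2)/(k₂·C_A) = (k₁/k₂)·C_A.
= (0.699×1.740^2) / (0.280×1.740) = 2.116/0.4872 = 4.34.
Since the desired path is higher order in A, keeping C_A high (PFR or concentrated feed) favours B.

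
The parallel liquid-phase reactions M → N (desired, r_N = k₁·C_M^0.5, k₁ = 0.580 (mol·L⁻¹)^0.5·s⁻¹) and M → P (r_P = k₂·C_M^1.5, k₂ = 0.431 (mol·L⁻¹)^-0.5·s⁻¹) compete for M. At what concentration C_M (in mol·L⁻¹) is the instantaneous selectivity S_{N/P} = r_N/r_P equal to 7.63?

0.176 mol·L⁻¹

S_{N/P} = (k₁/k₂)·C_M⁻¹ ⇒ C_M = (S·k₂/k₁)^(-1).
= (7.63×0.431/0.580)^(-1) = (5.670)^(-1) = 0.176 mol·L⁻¹.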